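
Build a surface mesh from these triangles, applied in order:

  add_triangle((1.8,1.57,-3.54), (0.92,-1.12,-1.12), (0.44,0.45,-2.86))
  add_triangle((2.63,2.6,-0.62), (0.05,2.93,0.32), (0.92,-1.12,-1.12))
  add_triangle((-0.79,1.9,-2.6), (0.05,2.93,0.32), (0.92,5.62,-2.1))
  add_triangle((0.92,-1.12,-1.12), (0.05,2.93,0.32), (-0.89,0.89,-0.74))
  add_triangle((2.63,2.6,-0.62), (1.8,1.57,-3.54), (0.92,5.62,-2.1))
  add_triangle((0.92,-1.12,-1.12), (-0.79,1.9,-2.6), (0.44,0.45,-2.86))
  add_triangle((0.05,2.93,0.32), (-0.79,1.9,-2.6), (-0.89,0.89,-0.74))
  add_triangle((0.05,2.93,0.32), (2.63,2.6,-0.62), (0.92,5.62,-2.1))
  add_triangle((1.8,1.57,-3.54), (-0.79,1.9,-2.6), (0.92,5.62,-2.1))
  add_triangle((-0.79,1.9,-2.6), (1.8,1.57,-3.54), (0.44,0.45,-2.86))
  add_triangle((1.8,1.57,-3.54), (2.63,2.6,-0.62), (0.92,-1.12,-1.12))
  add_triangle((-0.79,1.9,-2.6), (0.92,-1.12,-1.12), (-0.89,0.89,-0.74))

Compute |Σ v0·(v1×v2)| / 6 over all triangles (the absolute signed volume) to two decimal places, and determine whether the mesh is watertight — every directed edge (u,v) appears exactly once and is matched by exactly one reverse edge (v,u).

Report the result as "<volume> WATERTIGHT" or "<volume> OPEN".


Per-triangle v0·(v1×v2)/6:
  t1: +1.1367
  t2: -0.8452
  t3: +2.2197
  t4: -0.8249
  t5: +6.6060
  t6: +0.2039
  t7: +0.9048
  t8: +3.0628
  t9: +5.7774
  t10: +1.4668
  t11: +2.6888
  t12: +0.3680
Σ = +22.7647 → |volume| = 22.76

Directed edges: 36 total, each appears once with its reverse present → watertight.

22.76 WATERTIGHT


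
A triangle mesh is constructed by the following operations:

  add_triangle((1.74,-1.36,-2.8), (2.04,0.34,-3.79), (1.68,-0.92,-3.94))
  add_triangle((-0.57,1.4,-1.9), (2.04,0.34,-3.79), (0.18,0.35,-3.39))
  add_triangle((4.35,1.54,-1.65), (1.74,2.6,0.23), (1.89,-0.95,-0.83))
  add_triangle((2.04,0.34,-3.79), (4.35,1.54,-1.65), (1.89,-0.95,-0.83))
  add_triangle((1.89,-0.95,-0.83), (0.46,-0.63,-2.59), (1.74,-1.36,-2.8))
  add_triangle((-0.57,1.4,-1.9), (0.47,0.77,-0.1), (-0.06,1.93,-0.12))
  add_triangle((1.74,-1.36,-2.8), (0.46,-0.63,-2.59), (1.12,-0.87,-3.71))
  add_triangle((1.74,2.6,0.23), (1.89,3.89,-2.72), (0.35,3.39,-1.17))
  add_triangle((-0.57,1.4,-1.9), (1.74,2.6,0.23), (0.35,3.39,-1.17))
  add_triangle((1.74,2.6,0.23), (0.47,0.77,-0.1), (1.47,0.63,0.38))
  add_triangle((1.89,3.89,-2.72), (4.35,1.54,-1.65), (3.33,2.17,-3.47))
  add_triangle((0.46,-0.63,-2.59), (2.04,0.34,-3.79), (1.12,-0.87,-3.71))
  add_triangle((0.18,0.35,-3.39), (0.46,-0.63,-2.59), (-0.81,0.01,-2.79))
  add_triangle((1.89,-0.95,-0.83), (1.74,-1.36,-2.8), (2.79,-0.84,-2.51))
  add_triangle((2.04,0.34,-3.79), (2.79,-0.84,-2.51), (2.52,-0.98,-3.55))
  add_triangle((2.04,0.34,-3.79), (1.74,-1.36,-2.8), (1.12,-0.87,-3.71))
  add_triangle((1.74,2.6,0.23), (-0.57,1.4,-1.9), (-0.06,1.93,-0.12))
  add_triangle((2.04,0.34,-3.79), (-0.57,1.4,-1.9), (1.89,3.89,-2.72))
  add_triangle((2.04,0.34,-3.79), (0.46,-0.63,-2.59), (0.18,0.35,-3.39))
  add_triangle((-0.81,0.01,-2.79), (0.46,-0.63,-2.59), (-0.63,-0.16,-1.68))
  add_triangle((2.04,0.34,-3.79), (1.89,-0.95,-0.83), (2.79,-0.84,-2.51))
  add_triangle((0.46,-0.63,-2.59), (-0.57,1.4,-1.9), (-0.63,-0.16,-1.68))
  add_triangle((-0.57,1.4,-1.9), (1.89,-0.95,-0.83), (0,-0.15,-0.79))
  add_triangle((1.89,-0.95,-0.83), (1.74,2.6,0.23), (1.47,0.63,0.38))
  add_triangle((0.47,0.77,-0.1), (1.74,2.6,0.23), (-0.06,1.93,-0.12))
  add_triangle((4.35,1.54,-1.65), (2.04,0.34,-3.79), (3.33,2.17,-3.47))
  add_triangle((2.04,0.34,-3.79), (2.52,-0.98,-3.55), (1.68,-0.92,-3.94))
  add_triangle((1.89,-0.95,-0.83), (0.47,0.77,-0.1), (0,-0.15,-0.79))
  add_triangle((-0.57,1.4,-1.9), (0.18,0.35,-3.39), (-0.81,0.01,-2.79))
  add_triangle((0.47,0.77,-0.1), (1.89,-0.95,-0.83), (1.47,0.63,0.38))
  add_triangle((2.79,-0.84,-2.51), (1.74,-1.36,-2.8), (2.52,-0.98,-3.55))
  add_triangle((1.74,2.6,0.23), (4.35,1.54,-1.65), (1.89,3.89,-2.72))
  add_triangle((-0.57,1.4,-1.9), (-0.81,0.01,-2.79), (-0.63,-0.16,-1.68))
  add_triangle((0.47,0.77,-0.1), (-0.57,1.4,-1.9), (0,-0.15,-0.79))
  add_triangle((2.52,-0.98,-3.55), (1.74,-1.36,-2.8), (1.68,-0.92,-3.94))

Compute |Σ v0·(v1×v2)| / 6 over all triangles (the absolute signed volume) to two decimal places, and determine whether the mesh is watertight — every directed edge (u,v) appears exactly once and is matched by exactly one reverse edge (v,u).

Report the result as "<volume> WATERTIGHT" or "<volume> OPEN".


28.87 OPEN

Per-triangle v0·(v1×v2)/6:
  t1: -0.6359
  t2: +1.2312
  t3: +0.8820
  t4: +3.5092
  t5: -0.1094
  t6: -0.2969
  t7: +0.1525
  t8: +2.0933
  t9: -0.7229
  t10: -0.0700
  t11: +3.7141
  t12: +0.2320
  t13: +0.5365
  t14: +0.5571
  t15: +0.7704
  t16: +1.0694
  t17: +0.9955
  t18: +3.9989
  t19: +0.9230
  t20: +0.1359
  t21: +0.0399
  t22: -0.6489
  t23: +0.3787
  t24: +0.6938
  t25: -0.0928
  t26: +2.7788
  t27: +0.8515
  t28: -0.2454
  t29: +0.7571
  t30: -0.2792
  t31: +0.3718
  t32: +4.9595
  t33: +0.0936
  t34: -0.1682
  t35: +0.4125
Σ = +28.8688 → |volume| = 28.87

Directed edges: 105 total; 9 unmatched, e.g. (1.89,-0.95,-0.83)→(0.46,-0.63,-2.59) → open.


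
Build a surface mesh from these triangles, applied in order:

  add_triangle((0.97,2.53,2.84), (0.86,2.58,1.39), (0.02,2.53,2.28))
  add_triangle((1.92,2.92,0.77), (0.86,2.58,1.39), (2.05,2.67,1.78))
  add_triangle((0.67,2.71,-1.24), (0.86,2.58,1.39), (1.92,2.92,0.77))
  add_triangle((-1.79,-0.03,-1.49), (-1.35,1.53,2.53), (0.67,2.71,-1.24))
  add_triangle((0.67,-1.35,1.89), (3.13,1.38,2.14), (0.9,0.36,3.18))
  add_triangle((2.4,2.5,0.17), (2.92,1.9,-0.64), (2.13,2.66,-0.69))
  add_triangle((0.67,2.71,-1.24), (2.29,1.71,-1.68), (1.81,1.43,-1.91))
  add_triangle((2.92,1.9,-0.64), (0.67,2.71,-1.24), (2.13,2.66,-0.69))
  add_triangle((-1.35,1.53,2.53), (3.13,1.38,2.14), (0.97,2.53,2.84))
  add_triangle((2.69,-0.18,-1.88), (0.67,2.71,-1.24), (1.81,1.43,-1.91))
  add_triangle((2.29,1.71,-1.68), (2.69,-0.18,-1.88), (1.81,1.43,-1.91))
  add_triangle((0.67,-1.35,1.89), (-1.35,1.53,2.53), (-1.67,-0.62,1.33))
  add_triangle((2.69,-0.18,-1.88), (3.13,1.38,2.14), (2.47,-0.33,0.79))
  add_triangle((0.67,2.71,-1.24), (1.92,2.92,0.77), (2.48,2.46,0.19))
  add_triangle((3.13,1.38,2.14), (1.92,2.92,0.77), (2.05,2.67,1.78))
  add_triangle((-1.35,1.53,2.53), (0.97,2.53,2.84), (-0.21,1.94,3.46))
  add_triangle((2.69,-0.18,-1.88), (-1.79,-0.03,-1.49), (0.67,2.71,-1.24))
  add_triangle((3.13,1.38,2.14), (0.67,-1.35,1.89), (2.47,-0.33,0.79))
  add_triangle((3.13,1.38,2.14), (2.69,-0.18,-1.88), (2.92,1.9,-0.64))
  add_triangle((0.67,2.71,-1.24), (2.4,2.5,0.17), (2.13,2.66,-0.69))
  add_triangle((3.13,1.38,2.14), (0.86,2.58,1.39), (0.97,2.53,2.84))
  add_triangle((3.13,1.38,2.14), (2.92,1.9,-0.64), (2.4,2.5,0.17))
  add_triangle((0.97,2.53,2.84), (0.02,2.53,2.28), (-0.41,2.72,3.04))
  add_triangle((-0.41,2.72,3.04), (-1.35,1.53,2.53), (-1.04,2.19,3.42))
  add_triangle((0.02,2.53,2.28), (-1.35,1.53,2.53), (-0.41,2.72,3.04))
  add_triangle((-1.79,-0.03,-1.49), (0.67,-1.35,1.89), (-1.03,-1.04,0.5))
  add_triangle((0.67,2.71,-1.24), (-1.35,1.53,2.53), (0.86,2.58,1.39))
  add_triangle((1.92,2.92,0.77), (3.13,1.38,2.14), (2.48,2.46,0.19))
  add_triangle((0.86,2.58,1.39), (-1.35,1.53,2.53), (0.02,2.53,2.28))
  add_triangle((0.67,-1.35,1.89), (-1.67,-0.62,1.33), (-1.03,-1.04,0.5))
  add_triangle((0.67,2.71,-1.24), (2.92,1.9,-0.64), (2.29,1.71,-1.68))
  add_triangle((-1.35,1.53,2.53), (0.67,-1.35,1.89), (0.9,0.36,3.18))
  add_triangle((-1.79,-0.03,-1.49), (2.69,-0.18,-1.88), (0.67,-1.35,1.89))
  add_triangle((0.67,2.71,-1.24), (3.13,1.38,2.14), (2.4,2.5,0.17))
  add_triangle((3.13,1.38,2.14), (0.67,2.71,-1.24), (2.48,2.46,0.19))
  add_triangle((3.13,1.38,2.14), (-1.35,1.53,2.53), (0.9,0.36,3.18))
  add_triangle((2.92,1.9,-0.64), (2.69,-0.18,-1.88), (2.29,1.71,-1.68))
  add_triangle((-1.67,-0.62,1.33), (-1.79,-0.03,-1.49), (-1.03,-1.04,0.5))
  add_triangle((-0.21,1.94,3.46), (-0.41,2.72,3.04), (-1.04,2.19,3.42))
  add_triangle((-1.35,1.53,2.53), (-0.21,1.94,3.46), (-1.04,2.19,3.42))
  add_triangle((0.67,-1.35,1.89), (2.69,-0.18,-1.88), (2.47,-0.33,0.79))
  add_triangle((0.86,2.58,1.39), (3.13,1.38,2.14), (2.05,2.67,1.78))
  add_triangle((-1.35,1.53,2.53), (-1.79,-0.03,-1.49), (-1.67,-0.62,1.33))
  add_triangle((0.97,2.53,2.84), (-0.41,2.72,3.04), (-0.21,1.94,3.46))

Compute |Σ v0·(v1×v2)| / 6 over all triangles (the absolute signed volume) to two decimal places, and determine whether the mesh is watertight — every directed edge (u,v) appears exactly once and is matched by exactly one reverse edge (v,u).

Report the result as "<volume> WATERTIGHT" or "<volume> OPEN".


Per-triangle v0·(v1×v2)/6:
  t1: +0.5728
  t2: +0.5396
  t3: +1.1797
  t4: +3.7744
  t5: +2.1739
  t6: +0.5335
  t7: +0.4686
  t8: +0.4308
  t9: +1.3737
  t10: -0.2600
  t11: +0.4835
  t12: +2.0176
  t13: +2.1127
  t14: +1.0686
  t15: +0.9093
  t16: -0.7203
  t17: +3.4372
  t18: +1.8314
  t19: +3.0672
  t20: +0.4495
  t21: +1.6196
  t22: +1.5130
  t23: +0.3377
  t24: +0.2295
  t25: +0.1287
  t26: +0.1447
  t27: +2.3306
  t28: +1.2416
  t29: +0.1295
  t30: +0.5861
  t31: +1.1868
  t32: +1.6235
  t33: +1.7623
  t34: +0.5755
  t35: -0.6859
  t36: +2.9096
  t37: +1.2448
  t38: +0.5902
  t39: +0.4520
  t40: +0.1345
  t41: +1.2982
  t42: +0.3045
  t43: +1.9053
  t44: +0.7909
Σ = +47.7972 → |volume| = 47.80

Directed edges: 132 total, each appears once with its reverse present → watertight.

47.80 WATERTIGHT


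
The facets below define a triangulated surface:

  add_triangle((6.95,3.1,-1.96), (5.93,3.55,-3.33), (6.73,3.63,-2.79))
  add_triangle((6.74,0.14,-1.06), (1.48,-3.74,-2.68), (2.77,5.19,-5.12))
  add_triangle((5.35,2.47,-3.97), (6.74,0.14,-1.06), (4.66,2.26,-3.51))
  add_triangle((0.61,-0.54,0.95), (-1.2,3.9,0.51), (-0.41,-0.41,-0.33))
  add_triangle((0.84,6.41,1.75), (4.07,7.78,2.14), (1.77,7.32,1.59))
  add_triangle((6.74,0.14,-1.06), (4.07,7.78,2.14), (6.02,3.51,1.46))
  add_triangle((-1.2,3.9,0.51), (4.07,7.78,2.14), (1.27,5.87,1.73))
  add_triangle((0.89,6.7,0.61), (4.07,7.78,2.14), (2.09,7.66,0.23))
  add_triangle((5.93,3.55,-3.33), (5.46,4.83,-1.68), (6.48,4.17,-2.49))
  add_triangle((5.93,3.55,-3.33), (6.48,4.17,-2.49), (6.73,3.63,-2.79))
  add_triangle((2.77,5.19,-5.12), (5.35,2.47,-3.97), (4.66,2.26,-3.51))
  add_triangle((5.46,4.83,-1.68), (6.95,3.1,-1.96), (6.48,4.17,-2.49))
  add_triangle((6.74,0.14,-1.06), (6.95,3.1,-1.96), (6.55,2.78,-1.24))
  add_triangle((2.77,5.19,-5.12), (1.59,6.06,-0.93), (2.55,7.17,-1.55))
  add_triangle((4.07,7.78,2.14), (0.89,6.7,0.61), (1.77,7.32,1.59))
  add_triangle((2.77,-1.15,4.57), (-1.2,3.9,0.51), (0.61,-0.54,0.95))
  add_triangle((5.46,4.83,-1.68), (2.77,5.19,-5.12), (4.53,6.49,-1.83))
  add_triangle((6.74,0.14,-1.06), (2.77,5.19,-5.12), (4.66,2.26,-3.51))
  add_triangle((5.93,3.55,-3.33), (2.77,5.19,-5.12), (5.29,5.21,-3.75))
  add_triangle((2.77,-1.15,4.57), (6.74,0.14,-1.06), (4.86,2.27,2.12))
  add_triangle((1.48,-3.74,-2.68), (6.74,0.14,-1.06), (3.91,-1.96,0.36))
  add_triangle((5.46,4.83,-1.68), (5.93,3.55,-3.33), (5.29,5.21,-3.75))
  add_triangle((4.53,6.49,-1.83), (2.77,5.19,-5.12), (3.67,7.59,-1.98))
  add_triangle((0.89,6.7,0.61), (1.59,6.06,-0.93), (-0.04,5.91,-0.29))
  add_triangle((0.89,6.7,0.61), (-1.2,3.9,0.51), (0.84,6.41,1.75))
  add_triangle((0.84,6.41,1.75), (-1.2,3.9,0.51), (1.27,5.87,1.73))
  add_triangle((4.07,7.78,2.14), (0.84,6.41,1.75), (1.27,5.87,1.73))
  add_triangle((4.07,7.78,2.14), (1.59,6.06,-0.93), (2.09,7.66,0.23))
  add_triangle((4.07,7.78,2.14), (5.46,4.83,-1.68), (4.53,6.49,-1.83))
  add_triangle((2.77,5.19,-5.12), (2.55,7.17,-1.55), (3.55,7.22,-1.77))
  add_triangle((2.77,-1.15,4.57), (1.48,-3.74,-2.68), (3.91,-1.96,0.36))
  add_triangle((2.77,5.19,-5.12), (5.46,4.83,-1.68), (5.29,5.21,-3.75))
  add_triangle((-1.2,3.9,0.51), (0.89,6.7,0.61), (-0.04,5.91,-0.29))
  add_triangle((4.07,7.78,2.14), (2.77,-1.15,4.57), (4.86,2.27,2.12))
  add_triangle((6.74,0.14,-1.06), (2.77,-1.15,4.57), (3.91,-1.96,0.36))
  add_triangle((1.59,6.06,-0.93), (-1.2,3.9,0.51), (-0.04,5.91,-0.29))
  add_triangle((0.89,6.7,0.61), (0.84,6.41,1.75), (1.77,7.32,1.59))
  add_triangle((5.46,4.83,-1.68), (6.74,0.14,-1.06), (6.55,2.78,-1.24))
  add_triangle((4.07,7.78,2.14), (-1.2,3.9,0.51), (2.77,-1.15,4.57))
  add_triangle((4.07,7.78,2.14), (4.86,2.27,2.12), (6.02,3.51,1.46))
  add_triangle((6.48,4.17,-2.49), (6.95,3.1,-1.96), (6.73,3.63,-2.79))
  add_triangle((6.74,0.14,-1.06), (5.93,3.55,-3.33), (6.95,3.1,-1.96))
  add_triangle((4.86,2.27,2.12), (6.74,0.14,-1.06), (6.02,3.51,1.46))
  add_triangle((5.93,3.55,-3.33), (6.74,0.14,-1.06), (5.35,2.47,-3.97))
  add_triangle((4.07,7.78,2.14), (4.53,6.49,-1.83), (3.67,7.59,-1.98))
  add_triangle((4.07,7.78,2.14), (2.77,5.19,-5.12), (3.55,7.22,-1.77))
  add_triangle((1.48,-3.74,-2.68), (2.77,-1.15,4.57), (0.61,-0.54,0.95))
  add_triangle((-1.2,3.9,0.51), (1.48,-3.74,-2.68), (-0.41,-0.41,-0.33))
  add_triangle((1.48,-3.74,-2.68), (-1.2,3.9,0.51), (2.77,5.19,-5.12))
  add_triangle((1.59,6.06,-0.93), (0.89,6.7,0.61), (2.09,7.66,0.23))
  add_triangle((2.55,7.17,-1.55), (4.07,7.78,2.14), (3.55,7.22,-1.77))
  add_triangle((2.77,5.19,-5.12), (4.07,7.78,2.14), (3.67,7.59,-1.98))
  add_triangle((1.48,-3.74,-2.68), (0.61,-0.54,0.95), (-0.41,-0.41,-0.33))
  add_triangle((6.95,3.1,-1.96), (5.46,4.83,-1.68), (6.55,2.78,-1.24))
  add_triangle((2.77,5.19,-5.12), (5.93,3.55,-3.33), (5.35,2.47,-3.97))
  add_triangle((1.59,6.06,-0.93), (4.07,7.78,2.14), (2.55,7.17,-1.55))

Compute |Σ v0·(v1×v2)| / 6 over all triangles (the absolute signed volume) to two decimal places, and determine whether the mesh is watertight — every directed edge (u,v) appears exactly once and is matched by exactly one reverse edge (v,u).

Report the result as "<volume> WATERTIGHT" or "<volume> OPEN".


Per-triangle v0·(v1×v2)/6:
  t1: +0.2710
  t2: +33.9515
  t3: -0.2437
  t4: +0.2759
  t5: +1.3449
  t6: +10.2343
  t7: -1.7988
  t8: +3.2994
  t9: +1.3746
  t10: +0.7372
  t11: -0.1152
  t12: +1.6299
  t13: +1.8781
  t14: +2.2808
  t15: +1.8564
  t16: +0.2410
  t17: +8.5544
  t18: -4.6284
  t19: +4.4773
  t20: +16.1091
  t21: +9.7410
  t22: +4.0016
  t23: +6.5859
  t24: +2.0910
  t25: +2.2358
  t26: -0.0638
  t27: +0.4067
  t28: +2.6099
  t29: +9.3230
  t30: +4.4617
  t31: +7.9926
  t32: +3.2312
  t33: +1.7314
  t34: +16.7300
  t35: +10.1553
  t36: -0.3955
  t37: +1.0508
  t38: -1.3273
  t39: +18.0696
  t40: +5.7587
  t41: +0.8402
  t42: +4.6223
  t43: +5.1032
  t44: +5.6909
  t45: +7.3949
  t46: +2.1951
  t47: +0.5967
  t48: +0.8227
  t49: +4.9780
  t50: +1.3648
  t51: +4.8117
  t52: -2.8418
  t53: +0.4679
  t54: +1.6612
  t55: +5.9523
  t56: +3.1733
Σ = +232.9529 → |volume| = 232.95

Directed edges: 168 total; 6 unmatched, e.g. (6.74,0.14,-1.06)→(4.07,7.78,2.14) → open.

232.95 OPEN


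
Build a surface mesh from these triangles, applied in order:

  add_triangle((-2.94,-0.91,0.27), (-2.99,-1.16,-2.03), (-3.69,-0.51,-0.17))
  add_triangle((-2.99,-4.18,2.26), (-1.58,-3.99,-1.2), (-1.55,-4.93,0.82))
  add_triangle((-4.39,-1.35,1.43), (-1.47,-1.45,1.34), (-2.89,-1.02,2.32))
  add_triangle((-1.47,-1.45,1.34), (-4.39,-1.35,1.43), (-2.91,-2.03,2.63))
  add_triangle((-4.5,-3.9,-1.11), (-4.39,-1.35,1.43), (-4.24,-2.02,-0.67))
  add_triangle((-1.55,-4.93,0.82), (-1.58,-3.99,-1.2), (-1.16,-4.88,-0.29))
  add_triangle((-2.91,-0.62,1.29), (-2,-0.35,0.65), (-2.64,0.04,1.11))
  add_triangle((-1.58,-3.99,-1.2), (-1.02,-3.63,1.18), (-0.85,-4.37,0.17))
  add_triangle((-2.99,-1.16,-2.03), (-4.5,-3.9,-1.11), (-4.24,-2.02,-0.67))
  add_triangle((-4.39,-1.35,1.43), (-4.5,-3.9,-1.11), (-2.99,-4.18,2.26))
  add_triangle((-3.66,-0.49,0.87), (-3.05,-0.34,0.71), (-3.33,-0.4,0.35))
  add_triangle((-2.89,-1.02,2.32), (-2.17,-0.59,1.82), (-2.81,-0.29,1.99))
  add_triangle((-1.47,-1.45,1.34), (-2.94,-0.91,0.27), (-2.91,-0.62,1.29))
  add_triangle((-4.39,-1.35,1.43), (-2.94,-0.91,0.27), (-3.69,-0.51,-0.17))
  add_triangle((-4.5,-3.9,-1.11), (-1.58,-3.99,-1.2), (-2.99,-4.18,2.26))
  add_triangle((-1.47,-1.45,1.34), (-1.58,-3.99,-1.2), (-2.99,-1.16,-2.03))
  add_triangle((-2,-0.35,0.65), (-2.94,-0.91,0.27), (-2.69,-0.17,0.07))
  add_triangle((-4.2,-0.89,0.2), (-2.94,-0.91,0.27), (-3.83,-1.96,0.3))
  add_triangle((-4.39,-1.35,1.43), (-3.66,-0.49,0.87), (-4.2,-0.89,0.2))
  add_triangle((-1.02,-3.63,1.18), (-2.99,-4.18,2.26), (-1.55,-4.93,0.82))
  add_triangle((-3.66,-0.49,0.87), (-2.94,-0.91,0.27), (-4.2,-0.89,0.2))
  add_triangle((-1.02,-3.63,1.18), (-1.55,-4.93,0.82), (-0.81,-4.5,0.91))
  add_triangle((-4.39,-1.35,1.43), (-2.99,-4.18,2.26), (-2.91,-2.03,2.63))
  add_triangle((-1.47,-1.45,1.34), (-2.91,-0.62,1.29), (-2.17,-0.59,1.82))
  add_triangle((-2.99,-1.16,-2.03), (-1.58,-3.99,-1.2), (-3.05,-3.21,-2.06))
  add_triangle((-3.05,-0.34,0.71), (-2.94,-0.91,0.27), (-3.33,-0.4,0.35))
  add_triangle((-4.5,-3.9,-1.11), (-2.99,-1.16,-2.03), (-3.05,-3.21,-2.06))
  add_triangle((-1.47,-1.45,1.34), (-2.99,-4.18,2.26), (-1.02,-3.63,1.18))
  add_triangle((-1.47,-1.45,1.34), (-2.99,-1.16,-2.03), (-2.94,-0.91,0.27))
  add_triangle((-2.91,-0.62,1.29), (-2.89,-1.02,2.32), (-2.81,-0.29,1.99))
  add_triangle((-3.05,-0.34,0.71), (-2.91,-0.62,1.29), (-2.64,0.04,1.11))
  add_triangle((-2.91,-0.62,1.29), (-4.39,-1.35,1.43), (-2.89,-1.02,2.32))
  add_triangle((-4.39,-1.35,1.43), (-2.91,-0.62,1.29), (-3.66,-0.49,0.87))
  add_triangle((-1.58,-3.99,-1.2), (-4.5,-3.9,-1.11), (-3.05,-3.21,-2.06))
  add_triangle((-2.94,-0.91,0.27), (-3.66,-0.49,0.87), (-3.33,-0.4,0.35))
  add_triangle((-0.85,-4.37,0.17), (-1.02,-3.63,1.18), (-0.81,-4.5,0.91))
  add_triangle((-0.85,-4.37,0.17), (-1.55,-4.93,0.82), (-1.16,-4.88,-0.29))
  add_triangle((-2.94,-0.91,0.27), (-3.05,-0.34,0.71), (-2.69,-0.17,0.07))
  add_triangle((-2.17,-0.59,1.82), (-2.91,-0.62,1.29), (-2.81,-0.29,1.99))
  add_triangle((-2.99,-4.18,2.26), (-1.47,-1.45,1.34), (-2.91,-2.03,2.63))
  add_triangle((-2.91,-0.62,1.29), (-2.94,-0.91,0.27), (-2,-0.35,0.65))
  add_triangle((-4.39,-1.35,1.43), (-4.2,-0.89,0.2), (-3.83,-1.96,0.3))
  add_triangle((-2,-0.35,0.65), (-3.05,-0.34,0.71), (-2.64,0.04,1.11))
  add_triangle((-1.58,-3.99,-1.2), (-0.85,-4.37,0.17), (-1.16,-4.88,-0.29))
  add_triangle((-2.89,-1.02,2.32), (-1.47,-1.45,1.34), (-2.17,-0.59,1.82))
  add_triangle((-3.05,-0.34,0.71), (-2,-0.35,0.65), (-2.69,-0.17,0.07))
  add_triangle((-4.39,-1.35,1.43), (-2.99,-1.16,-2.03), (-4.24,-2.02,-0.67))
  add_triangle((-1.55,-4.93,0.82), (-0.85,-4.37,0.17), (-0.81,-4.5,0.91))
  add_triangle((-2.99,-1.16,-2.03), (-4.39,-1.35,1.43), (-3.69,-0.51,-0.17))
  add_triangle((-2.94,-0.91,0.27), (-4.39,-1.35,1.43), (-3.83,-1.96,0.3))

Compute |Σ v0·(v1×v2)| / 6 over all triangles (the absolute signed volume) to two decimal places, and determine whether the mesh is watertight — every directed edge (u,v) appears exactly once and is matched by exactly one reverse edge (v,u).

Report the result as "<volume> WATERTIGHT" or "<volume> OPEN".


Per-triangle v0·(v1×v2)/6:
  t1: -0.7723
  t2: +2.9847
  t3: +0.9239
  t4: -0.5130
  t5: +2.4265
  t6: +0.8678
  t7: -0.0669
  t8: -0.9181
  t9: +2.0074
  t10: +8.5125
  t11: +0.0180
  t12: +0.0489
  t13: -0.6644
  t14: -0.3203
  t15: +6.8571
  t16: -3.9904
  t17: -0.1747
  t18: -0.0809
  t19: +0.4485
  t20: +0.9494
  t21: -0.1658
  t22: +0.2703
  t23: +2.9447
  t24: -0.4305
  t25: +0.1466
  t26: -0.1198
  t27: +1.9531
  t28: +0.3747
  t29: -1.2621
  t30: +0.3015
  t31: +0.1785
  t32: +0.3101
  t33: +0.2239
  t34: +2.2259
  t35: +0.1511
  t36: -0.2174
  t37: +0.3030
  t38: +0.1920
  t39: -0.1745
  t40: +0.1027
  t41: -0.0707
  t42: +0.9469
  t43: -0.0633
  t44: -0.0729
  t45: +0.0485
  t46: -0.0237
  t47: +1.2130
  t48: +0.3463
  t49: +1.6146
  t50: -0.3895
Σ = +29.4009 → |volume| = 29.40

Directed edges: 150 total; 6 unmatched, e.g. (-1.58,-3.99,-1.2)→(-1.02,-3.63,1.18) → open.

29.40 OPEN


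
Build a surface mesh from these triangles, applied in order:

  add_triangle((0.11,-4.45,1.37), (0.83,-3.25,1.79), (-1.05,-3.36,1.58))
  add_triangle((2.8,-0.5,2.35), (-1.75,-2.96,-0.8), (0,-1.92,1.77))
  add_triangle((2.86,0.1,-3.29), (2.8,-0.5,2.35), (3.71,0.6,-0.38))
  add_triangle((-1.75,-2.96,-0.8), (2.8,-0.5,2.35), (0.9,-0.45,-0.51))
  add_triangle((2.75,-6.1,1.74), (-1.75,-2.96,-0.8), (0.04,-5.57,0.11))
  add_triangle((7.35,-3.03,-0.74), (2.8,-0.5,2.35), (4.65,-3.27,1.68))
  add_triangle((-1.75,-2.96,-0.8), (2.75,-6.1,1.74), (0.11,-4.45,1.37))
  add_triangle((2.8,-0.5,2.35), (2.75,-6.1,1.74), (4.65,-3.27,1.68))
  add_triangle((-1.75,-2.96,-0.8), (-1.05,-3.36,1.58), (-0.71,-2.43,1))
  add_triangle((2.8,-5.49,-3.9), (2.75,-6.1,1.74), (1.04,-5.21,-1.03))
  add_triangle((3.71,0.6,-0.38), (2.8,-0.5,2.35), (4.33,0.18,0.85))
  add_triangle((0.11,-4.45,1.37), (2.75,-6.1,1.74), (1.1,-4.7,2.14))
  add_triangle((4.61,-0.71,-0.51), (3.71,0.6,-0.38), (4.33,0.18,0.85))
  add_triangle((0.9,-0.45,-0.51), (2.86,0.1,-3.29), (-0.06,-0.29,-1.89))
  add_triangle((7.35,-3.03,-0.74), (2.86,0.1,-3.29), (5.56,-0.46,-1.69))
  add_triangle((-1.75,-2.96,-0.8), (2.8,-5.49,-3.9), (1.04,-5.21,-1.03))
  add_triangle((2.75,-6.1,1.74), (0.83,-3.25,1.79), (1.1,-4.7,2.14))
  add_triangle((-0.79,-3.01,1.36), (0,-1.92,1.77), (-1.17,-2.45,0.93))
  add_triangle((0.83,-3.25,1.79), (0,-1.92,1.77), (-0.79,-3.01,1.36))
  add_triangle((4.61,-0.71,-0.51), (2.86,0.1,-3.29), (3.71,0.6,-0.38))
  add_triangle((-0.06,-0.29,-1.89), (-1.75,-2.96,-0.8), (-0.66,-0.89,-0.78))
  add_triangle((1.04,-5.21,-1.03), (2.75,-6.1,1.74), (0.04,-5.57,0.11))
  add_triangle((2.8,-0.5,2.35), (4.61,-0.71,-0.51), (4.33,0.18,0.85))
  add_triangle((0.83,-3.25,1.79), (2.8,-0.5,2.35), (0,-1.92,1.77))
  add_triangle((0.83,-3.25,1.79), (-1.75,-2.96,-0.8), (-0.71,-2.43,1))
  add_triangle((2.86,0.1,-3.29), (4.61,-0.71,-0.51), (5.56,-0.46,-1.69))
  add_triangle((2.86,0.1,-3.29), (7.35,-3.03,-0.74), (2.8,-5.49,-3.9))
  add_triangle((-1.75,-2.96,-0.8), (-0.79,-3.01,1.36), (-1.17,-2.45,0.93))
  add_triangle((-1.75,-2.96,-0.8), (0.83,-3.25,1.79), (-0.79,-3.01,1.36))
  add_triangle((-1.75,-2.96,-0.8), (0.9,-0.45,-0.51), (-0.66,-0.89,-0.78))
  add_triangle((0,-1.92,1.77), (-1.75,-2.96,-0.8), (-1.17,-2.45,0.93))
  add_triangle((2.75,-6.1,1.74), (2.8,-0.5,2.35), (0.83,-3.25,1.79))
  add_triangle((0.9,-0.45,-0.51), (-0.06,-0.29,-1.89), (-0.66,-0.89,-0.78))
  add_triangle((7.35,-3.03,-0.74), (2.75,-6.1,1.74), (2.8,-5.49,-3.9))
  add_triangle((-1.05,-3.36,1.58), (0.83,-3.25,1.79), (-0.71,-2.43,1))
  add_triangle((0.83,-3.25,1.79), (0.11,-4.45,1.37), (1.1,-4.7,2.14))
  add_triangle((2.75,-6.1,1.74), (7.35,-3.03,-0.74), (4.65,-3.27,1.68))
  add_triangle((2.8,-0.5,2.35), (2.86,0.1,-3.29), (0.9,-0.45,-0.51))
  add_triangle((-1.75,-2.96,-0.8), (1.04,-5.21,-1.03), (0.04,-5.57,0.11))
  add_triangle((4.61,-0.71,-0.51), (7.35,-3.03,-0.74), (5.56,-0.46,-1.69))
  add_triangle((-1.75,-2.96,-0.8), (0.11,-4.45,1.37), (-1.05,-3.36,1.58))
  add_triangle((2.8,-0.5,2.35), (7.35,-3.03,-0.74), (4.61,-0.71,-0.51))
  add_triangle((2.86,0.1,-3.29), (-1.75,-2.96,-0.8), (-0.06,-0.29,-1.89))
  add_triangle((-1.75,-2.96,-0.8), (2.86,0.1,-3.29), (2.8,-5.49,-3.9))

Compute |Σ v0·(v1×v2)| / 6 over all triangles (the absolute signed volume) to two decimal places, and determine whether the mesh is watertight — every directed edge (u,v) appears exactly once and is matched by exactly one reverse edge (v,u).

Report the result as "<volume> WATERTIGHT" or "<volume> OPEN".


127.67 WATERTIGHT

Per-triangle v0·(v1×v2)/6:
  t1: +0.9667
  t2: -2.1039
  t3: -2.3569
  t4: -2.0227
  t5: +0.5064
  t6: +6.0841
  t7: +3.4855
  t8: +5.1712
  t9: -0.1265
  t10: +8.1043
  t11: +0.0862
  t12: +1.4367
  t13: +1.1763
  t14: -0.5217
  t15: +4.9667
  t16: +6.0391
  t17: +0.3777
  t18: +0.1938
  t19: +0.6807
  t20: +2.6889
  t21: +0.1493
  t22: +4.3535
  t23: +1.8009
  t24: +1.5824
  t25: -1.2923
  t26: -0.4591
  t27: +21.6135
  t28: +0.4787
  t29: +1.6476
  t30: -0.3360
  t31: -0.5772
  t32: +3.6842
  t33: -0.2967
  t34: +32.7237
  t35: -0.1547
  t36: +0.1907
  t37: +9.7259
  t38: -1.1288
  t39: +2.6618
  t40: +1.5453
  t41: +2.1758
  t42: +3.8749
  t43: +2.3209
  t44: +6.5547
Σ = +127.6715 → |volume| = 127.67

Directed edges: 132 total, each appears once with its reverse present → watertight.


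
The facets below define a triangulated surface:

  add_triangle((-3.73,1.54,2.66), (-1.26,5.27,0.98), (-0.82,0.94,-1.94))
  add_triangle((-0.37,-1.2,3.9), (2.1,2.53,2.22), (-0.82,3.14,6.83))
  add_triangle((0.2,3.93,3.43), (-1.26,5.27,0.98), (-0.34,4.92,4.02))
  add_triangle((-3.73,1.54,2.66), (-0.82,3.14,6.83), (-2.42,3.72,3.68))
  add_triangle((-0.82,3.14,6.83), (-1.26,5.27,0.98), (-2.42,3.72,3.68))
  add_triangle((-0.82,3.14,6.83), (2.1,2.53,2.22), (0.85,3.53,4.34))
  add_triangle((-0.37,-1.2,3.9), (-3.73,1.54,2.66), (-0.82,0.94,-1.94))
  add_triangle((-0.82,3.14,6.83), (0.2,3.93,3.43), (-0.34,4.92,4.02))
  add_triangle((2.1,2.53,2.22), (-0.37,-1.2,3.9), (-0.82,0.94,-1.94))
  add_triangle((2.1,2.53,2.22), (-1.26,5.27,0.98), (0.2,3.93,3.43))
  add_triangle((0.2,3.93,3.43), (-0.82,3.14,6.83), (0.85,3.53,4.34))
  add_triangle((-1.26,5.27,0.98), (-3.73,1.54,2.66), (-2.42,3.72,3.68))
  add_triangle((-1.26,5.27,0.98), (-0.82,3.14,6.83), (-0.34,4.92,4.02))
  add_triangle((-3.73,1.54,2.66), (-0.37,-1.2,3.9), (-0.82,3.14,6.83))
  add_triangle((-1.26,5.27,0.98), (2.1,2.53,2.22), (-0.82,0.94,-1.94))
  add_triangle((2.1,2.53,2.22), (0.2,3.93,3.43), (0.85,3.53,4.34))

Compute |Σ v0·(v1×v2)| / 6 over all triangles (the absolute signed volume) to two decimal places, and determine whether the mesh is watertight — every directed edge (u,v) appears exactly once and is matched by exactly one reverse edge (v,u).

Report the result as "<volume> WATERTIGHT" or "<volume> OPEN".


Per-triangle v0·(v1×v2)/6:
  t1: +7.4856
  t2: +8.2315
  t3: +1.1254
  t4: +7.1602
  t5: +8.2153
  t6: +1.7787
  t7: +0.7637
  t8: +1.7573
  t9: -2.6122
  t10: +4.6615
  t11: +2.6037
  t12: +5.6326
  t13: +4.7771
  t14: +11.5846
  t15: +4.1096
  t16: +1.6205
Σ = +68.8950 → |volume| = 68.89

Directed edges: 48 total, each appears once with its reverse present → watertight.

68.89 WATERTIGHT


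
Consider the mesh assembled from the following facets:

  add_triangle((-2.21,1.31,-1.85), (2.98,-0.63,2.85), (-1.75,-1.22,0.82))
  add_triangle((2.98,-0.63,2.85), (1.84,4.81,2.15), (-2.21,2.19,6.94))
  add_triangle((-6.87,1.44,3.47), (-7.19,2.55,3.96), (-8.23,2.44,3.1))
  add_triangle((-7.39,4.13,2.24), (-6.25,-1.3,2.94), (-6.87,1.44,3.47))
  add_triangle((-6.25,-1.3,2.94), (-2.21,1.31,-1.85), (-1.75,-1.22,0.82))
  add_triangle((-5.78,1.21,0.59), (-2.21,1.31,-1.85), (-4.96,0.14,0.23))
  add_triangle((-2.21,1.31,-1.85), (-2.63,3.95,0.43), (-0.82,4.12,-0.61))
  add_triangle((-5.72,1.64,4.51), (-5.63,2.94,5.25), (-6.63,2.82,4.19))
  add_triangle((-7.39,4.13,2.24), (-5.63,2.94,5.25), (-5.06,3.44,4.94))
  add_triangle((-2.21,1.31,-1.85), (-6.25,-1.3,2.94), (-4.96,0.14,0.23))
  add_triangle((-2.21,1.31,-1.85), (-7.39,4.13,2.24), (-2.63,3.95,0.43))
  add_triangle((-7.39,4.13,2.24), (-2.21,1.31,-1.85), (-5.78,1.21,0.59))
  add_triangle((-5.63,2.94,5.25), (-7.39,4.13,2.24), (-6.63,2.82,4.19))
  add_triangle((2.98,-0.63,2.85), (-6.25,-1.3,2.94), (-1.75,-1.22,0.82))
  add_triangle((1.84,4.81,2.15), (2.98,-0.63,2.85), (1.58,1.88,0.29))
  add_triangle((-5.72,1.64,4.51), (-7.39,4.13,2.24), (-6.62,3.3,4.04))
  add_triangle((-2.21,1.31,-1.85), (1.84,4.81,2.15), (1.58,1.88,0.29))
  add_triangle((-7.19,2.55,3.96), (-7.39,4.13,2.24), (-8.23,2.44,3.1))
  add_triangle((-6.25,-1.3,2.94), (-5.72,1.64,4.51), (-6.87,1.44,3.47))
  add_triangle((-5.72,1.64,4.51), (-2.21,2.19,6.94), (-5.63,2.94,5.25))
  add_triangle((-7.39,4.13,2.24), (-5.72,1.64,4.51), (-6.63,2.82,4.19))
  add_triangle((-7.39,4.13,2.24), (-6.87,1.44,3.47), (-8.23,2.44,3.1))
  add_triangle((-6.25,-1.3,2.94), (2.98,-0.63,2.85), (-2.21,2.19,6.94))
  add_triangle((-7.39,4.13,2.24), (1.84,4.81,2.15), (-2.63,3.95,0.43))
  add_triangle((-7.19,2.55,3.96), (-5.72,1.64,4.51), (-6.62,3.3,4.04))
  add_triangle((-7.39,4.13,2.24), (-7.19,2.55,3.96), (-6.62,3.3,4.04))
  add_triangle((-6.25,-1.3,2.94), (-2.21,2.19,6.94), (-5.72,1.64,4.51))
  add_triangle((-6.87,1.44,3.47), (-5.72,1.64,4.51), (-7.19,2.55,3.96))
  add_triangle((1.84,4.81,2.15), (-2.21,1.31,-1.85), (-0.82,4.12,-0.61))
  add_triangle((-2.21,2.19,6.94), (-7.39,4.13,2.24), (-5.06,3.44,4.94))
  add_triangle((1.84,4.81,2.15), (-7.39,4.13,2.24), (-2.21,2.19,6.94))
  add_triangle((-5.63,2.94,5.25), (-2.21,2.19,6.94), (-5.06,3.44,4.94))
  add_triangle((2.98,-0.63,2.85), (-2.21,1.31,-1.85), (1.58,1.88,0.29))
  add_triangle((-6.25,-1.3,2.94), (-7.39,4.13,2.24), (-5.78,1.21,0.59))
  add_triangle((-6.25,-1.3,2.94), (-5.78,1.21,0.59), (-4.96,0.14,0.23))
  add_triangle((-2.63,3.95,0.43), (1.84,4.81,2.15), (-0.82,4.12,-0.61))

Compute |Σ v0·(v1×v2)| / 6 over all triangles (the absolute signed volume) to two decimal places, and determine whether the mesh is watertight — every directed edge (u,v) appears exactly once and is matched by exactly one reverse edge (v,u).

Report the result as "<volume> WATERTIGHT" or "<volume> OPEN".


189.65 WATERTIGHT

Per-triangle v0·(v1×v2)/6:
  t1: -1.2520
  t2: +23.0439
  t3: +1.5309
  t4: +5.1016
  t5: +2.5824
  t6: +2.0218
  t7: +3.4551
  t8: +2.0219
  t9: +3.5376
  t10: -0.3503
  t11: +7.6638
  t12: +6.3773
  t13: +3.3093
  t14: +3.7953
  t15: +3.5822
  t16: -2.5321
  t17: +2.8769
  t18: +3.6412
  t19: +4.7344
  t20: +5.3660
  t21: +1.1535
  t22: -1.9016
  t23: +19.4172
  t24: +10.9118
  t25: +1.7348
  t26: +2.8006
  t27: +12.3710
  t28: +1.7697
  t29: -0.6500
  t30: -0.7213
  t31: +41.9029
  t32: +3.4366
  t33: -0.8010
  t34: +9.4611
  t35: +2.6864
  t36: +5.5731
Σ = +189.6521 → |volume| = 189.65

Directed edges: 108 total, each appears once with its reverse present → watertight.


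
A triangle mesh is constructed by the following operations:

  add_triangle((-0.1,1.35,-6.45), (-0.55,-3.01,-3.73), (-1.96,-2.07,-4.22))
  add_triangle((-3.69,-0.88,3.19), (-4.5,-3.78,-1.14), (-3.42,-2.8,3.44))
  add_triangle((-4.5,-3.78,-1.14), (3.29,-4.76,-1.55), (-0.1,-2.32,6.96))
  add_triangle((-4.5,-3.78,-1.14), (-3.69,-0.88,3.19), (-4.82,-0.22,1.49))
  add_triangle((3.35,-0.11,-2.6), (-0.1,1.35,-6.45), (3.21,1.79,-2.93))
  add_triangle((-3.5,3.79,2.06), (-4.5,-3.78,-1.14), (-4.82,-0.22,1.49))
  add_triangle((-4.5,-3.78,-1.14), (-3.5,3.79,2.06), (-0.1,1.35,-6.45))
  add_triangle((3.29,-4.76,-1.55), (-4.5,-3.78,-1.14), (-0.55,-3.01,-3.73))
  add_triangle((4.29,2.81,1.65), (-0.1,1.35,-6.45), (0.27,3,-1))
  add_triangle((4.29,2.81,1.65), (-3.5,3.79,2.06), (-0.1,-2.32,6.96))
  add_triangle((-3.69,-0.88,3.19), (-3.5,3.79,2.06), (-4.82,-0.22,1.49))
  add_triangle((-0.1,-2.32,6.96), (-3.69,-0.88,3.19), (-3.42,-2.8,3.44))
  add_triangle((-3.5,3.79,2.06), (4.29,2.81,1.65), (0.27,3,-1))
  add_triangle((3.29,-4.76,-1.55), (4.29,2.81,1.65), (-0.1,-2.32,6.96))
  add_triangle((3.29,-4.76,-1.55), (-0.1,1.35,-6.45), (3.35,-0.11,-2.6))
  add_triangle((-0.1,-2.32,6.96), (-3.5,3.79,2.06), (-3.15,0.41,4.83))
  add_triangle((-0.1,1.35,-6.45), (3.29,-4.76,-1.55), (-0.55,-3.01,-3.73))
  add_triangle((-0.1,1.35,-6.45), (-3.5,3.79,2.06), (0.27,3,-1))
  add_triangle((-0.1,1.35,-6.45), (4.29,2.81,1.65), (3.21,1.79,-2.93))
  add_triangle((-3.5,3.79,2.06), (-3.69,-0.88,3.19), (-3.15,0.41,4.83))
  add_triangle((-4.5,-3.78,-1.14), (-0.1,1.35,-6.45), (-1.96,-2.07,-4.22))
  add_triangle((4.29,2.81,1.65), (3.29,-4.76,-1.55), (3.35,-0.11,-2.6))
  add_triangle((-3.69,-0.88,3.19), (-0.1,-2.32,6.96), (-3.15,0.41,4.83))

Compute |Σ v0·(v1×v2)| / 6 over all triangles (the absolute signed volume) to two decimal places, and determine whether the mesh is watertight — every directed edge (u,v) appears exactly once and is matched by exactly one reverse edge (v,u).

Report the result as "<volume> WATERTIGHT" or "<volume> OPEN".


Per-triangle v0·(v1×v2)/6:
  t1: +6.1579
  t2: +6.9436
  t3: +43.4132
  t4: +7.3317
  t5: +6.5781
  t6: +5.2225
  t7: +35.5976
  t8: +15.7062
  t9: +11.8248
  t10: +35.9270
  t11: +7.0615
  t12: +7.7058
  t13: +11.6761
  t14: +39.1402
  t15: +16.2000
  t16: +7.8655
  t17: +16.1948
  t18: +11.8914
  t19: +5.6479
  t20: +6.6819
  t21: +6.0457
  t22: +14.5869
  t23: +7.8839
Σ = +333.2843 → |volume| = 333.28

Directed edges: 69 total; 9 unmatched, e.g. (-0.55,-3.01,-3.73)→(-1.96,-2.07,-4.22) → open.

333.28 OPEN


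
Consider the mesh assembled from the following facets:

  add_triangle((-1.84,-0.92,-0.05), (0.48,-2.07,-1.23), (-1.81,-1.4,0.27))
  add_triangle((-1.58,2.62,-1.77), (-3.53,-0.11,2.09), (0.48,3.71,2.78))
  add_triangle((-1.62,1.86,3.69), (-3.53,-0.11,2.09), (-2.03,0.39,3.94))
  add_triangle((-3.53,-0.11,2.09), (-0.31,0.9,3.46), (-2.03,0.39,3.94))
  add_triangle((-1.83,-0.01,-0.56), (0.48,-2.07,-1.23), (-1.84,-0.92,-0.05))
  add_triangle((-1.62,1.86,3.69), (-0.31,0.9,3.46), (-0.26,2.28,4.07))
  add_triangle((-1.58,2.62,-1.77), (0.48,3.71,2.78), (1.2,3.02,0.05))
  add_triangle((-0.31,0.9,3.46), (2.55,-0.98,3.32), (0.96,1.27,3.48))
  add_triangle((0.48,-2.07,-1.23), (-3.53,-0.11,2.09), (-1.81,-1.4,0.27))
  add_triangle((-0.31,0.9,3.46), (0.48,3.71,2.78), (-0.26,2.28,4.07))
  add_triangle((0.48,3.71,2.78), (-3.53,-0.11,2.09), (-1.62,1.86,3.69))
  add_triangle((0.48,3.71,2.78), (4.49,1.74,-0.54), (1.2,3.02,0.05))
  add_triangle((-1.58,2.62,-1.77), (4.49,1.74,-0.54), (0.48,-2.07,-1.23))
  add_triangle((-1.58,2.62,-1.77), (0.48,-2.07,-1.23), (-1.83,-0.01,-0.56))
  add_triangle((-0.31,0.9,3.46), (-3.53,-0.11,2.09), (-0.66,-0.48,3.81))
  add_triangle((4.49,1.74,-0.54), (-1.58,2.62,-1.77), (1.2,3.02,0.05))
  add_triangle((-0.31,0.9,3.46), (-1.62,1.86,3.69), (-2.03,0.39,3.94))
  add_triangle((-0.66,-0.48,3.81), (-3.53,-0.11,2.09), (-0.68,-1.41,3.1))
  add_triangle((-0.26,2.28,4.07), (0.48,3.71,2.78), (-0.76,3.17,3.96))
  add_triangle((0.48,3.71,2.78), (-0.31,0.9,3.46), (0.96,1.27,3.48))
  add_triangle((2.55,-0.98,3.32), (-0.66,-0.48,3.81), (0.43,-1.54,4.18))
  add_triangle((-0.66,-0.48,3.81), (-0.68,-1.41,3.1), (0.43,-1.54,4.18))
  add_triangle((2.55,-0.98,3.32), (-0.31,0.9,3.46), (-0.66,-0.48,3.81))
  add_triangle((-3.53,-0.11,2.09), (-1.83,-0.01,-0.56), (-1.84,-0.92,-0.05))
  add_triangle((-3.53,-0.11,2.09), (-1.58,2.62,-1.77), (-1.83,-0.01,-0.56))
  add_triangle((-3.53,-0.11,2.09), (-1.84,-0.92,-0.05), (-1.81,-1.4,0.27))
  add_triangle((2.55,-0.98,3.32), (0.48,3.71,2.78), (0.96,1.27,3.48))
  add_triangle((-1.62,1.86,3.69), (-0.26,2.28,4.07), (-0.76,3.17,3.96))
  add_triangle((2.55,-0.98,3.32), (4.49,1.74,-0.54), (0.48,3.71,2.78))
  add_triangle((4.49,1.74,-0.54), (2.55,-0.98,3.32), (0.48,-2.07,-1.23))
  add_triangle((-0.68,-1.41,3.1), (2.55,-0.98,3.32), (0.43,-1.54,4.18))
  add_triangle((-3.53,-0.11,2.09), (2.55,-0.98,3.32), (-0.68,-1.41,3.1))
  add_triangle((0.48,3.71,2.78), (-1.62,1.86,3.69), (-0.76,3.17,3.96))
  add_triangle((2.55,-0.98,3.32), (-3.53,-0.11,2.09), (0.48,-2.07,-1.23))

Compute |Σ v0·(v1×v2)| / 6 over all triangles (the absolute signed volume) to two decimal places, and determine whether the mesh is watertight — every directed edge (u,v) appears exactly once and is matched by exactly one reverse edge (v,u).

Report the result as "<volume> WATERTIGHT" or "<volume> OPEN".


89.02 WATERTIGHT

Per-triangle v0·(v1×v2)/6:
  t1: +0.4148
  t2: +10.6935
  t3: +2.3494
  t4: -0.5917
  t5: +0.7065
  t6: +0.9624
  t7: +4.4939
  t8: +1.9511
  t9: +0.2357
  t10: +0.3332
  t11: +2.4925
  t12: +4.9132
  t13: +6.1445
  t14: +1.9172
  t15: +2.7155
  t16: +4.2175
  t17: +1.3426
  t18: +2.0647
  t19: +1.1649
  t20: +2.0372
  t21: +1.5993
  t22: +0.8391
  t23: +2.7543
  t24: +0.8656
  t25: +2.5061
  t26: +0.4938
  t27: +2.1901
  t28: +0.9648
  t29: +13.7436
  t30: +7.8493
  t31: +0.2430
  t32: -2.2650
  t33: +0.1617
  t34: +6.5140
Σ = +89.0184 → |volume| = 89.02

Directed edges: 102 total, each appears once with its reverse present → watertight.


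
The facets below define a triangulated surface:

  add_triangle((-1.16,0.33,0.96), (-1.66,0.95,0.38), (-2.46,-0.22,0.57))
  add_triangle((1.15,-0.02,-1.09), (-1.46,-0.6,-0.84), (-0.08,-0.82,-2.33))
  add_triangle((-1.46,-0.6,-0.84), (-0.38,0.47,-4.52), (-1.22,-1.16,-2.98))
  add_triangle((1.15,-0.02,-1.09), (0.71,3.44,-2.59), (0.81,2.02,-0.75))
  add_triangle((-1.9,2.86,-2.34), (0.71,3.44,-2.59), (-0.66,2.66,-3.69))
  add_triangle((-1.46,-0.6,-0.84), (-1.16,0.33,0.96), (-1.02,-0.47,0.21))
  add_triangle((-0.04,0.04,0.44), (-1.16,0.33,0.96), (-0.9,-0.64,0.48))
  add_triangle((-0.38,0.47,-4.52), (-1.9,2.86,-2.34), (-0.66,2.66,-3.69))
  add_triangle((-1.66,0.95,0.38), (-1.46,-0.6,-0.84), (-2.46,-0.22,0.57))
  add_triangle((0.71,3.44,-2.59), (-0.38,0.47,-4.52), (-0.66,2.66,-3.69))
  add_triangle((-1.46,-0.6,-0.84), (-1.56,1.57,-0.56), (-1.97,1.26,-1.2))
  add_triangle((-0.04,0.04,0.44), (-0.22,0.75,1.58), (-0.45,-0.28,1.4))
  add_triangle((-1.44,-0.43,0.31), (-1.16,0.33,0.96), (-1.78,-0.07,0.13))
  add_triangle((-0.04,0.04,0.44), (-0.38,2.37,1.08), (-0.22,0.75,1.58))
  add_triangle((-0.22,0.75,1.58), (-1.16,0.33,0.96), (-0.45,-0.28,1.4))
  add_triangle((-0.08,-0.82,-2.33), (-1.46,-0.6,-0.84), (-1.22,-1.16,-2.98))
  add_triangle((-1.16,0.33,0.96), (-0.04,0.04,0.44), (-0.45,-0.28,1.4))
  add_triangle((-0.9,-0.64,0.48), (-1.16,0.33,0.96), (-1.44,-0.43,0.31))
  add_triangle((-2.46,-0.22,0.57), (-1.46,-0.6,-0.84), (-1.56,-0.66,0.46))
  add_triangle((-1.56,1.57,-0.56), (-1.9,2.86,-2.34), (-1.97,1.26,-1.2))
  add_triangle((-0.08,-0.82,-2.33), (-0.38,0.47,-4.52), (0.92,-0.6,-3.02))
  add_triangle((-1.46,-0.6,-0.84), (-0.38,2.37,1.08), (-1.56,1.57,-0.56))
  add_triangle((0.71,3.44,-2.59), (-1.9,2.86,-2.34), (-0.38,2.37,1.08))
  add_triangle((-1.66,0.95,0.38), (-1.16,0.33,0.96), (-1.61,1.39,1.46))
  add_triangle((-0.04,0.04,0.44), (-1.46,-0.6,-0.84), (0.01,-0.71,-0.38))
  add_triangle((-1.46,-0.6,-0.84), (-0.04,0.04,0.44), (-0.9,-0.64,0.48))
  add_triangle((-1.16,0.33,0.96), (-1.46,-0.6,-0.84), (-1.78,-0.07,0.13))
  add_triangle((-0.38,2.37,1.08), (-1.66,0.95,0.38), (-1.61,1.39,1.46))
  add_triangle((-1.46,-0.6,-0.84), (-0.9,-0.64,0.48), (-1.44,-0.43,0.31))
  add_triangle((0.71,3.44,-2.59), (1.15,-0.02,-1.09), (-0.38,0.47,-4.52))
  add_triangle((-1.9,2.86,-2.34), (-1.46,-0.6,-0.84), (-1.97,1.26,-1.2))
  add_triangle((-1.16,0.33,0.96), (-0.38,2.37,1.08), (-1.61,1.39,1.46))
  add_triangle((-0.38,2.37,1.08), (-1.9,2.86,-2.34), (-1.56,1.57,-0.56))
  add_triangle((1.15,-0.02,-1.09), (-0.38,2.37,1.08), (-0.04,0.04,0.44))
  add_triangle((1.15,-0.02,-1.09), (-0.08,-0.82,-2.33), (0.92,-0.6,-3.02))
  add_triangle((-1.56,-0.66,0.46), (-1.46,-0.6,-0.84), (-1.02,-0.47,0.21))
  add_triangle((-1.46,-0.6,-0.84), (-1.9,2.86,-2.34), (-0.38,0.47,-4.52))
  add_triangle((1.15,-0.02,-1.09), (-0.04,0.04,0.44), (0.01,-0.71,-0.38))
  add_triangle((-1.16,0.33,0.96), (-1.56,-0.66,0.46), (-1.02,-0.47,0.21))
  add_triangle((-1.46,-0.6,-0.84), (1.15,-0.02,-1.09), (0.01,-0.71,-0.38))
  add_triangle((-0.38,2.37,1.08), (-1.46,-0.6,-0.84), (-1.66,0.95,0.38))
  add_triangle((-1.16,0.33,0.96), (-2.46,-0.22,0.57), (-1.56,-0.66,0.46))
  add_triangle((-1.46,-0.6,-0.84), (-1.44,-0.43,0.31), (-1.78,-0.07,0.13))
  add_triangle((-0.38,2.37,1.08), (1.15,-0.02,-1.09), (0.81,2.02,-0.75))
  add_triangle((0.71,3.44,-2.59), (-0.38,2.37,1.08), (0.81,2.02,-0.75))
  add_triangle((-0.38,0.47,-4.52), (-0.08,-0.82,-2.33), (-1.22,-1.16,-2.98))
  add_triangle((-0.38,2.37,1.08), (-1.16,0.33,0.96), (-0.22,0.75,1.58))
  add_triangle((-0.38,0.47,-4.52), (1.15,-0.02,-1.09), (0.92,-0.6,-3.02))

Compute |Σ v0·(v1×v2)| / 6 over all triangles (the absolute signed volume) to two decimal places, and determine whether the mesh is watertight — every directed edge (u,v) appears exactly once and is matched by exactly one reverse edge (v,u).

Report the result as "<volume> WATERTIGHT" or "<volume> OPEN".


30.30 WATERTIGHT

Per-triangle v0·(v1×v2)/6:
  t1: +0.3121
  t2: -0.0617
  t3: +1.0365
  t4: +0.7591
  t5: +2.2796
  t6: -0.1765
  t7: +0.0690
  t8: +2.2313
  t9: +0.5316
  t10: +2.4264
  t11: +0.2058
  t12: +0.0166
  t13: +0.1198
  t14: +0.0002
  t15: +0.2468
  t16: +0.0703
  t17: -0.0378
  t18: +0.1098
  t19: +0.2704
  t20: +0.4329
  t21: +0.8596
  t22: +0.4912
  t23: +4.1827
  t24: +0.1908
  t25: +0.0752
  t26: -0.0441
  t27: -0.0354
  t28: +0.5212
  t29: +0.1141
  t30: +3.0589
  t31: +0.5689
  t32: +0.0821
  t33: +1.1565
  t34: +0.1767
  t35: +0.0689
  t36: +0.0131
  t37: +3.6207
  t38: +0.0519
  t39: -0.0132
  t40: +0.2581
  t41: +0.3049
  t42: +0.1650
  t43: +0.1378
  t44: +0.2726
  t45: +1.0297
  t46: +0.9041
  t47: +0.5096
  t48: +0.7370
Σ = +30.3012 → |volume| = 30.30

Directed edges: 144 total, each appears once with its reverse present → watertight.


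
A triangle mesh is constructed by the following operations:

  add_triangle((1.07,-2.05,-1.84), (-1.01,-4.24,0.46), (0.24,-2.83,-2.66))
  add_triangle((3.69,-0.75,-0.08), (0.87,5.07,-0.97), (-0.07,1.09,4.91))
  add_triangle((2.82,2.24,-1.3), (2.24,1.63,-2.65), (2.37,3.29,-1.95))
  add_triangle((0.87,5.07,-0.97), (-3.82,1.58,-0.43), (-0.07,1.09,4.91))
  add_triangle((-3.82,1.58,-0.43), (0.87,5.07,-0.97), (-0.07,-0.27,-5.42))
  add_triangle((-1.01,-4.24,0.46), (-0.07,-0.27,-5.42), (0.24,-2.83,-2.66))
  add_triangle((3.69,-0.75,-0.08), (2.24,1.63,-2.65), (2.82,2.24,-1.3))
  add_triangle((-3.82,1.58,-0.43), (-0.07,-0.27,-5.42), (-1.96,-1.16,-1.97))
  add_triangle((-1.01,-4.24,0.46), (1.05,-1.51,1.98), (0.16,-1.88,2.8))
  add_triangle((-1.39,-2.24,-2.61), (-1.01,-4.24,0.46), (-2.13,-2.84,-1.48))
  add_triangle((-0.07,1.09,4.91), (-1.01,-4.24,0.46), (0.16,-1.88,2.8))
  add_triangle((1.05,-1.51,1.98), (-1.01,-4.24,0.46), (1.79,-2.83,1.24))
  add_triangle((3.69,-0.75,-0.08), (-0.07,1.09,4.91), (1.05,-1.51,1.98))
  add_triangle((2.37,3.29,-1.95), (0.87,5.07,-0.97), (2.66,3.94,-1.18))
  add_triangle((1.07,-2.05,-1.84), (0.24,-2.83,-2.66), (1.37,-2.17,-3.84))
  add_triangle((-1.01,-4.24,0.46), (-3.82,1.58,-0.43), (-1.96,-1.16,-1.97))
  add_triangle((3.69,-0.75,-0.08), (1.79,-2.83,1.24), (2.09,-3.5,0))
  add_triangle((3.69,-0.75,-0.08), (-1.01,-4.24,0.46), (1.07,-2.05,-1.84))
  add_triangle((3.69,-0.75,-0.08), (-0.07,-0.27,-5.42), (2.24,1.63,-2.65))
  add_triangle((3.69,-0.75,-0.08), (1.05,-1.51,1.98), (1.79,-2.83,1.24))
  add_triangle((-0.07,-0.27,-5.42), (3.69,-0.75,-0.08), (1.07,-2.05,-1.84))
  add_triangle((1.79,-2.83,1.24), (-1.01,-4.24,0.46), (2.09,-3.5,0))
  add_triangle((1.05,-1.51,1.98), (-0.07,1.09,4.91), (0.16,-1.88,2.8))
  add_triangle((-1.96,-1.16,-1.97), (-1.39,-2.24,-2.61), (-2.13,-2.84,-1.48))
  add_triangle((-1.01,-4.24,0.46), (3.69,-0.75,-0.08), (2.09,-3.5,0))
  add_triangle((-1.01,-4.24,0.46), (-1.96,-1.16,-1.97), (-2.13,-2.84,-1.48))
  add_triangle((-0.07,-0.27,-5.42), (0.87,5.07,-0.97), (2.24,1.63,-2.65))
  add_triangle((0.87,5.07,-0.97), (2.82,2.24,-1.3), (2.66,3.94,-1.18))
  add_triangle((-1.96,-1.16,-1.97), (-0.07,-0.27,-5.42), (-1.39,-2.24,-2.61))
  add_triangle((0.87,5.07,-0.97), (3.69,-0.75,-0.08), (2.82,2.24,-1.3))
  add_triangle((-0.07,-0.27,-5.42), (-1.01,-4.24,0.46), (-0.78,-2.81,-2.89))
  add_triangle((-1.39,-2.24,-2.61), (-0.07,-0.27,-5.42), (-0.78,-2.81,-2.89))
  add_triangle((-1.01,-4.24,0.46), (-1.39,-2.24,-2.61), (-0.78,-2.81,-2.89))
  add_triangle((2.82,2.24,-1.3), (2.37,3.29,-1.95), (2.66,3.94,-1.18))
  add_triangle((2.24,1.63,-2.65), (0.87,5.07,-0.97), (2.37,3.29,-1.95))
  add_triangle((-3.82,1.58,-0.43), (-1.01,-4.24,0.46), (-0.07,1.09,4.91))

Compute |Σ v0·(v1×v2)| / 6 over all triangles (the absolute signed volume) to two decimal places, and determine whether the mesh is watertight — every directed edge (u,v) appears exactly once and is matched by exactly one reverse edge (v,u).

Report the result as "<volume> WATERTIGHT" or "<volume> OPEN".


153.31 OPEN

Per-triangle v0·(v1×v2)/6:
  t1: +1.9351
  t2: +16.4680
  t3: +1.1301
  t4: +17.7225
  t5: +18.9130
  t6: +3.5321
  t7: +2.9120
  t8: +6.4574
  t9: +1.8060
  t10: +1.8483
  t11: +2.7645
  t12: +2.2331
  t13: +5.2391
  t14: +1.5636
  t15: +0.8096
  t16: +5.9074
  t17: +2.3498
  t18: +5.4606
  t19: +7.4076
  t20: +2.0179
  t21: +5.7925
  t22: +2.5888
  t23: +1.8883
  t24: +0.9318
  t25: -0.7047
  t26: -0.0252
  t27: +9.1103
  t28: -0.5837
  t29: +2.3863
  t30: +2.3520
  t31: +0.4132
  t32: +1.8508
  t33: +1.7105
  t34: +0.7669
  t35: +1.3796
  t36: +14.9712
Σ = +153.3061 → |volume| = 153.31

Directed edges: 108 total; 4 unmatched, e.g. (-0.07,-0.27,-5.42)→(0.24,-2.83,-2.66) → open.
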